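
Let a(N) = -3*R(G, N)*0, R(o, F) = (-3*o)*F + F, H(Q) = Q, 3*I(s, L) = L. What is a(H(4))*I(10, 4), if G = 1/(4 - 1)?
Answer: 0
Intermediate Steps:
G = ⅓ (G = 1/3 = ⅓ ≈ 0.33333)
I(s, L) = L/3
R(o, F) = F - 3*F*o (R(o, F) = -3*F*o + F = F - 3*F*o)
a(N) = 0 (a(N) = -3*N*(1 - 3*⅓)*0 = -3*N*(1 - 1)*0 = -3*N*0*0 = -3*0*0 = 0*0 = 0)
a(H(4))*I(10, 4) = 0*((⅓)*4) = 0*(4/3) = 0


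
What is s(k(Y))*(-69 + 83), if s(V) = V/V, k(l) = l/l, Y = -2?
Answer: 14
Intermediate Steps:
k(l) = 1
s(V) = 1
s(k(Y))*(-69 + 83) = 1*(-69 + 83) = 1*14 = 14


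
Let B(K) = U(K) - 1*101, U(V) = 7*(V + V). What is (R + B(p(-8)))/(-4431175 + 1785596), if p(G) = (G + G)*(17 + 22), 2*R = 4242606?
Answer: -2112466/2645579 ≈ -0.79849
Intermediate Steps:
R = 2121303 (R = (½)*4242606 = 2121303)
p(G) = 78*G (p(G) = (2*G)*39 = 78*G)
U(V) = 14*V (U(V) = 7*(2*V) = 14*V)
B(K) = -101 + 14*K (B(K) = 14*K - 1*101 = 14*K - 101 = -101 + 14*K)
(R + B(p(-8)))/(-4431175 + 1785596) = (2121303 + (-101 + 14*(78*(-8))))/(-4431175 + 1785596) = (2121303 + (-101 + 14*(-624)))/(-2645579) = (2121303 + (-101 - 8736))*(-1/2645579) = (2121303 - 8837)*(-1/2645579) = 2112466*(-1/2645579) = -2112466/2645579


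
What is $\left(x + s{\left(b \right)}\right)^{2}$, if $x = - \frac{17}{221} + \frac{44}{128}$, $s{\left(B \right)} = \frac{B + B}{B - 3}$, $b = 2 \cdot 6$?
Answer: $\frac{13402921}{1557504} \approx 8.6054$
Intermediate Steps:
$b = 12$
$s{\left(B \right)} = \frac{2 B}{-3 + B}$
$x = \frac{111}{416}$ ($x = \left(-17\right) \frac{1}{221} + 44 \cdot \frac{1}{128} = - \frac{1}{13} + \frac{11}{32} = \frac{111}{416} \approx 0.26683$)
$\left(x + s{\left(b \right)}\right)^{2} = \left(\frac{111}{416} + 2 \cdot 12 \frac{1}{-3 + 12}\right)^{2} = \left(\frac{111}{416} + 2 \cdot 12 \cdot \frac{1}{9}\right)^{2} = \left(\frac{111}{416} + \frac{8}{3}\right)^{2} = \left(\frac{3661}{1248}\right)^{2} = \frac{13402921}{1557504}$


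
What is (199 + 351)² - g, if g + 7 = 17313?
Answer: 285194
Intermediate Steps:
g = 17306 (g = -7 + 17313 = 17306)
(199 + 351)² - g = (199 + 351)² - 1*17306 = 550² - 17306 = 302500 - 17306 = 285194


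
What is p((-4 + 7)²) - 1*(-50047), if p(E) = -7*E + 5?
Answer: 49989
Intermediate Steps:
p(E) = 5 - 7*E
p((-4 + 7)²) - 1*(-50047) = (5 - 7*(-4 + 7)²) - 1*(-50047) = (5 - 7*3²) + 50047 = (5 - 7*9) + 50047 = (5 - 63) + 50047 = -58 + 50047 = 49989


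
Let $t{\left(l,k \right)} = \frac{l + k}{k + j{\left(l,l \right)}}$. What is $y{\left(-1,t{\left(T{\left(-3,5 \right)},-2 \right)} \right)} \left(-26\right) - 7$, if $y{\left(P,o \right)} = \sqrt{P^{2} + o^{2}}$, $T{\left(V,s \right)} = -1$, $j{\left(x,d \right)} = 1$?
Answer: $-7 - 26 \sqrt{10} \approx -89.219$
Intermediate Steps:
$t{\left(l,k \right)} = \frac{k + l}{1 + k}$ ($t{\left(l,k \right)} = \frac{l + k}{k + 1} = \frac{k + l}{1 + k}$)
$y{\left(-1,t{\left(T{\left(-3,5 \right)},-2 \right)} \right)} \left(-26\right) - 7 = \sqrt{\left(-1\right)^{2} + \left(\frac{-2 - 1}{1 - 2}\right)^{2}} \left(-26\right) - 7 = \sqrt{1 + \left(\frac{1}{-1} \left(-3\right)\right)^{2}} \left(-26\right) - 7 = \sqrt{1 + \left(\left(-1\right) \left(-3\right)\right)^{2}} \left(-26\right) - 7 = \sqrt{1 + 3^{2}} \left(-26\right) - 7 = \sqrt{1 + 9} \left(-26\right) - 7 = \sqrt{10} \left(-26\right) - 7 = - 26 \sqrt{10} - 7 = -7 - 26 \sqrt{10}$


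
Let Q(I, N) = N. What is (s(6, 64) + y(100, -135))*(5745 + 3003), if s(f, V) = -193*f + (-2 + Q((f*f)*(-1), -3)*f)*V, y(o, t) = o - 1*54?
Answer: -20925216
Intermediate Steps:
y(o, t) = -54 + o (y(o, t) = o - 54 = -54 + o)
s(f, V) = -193*f + V*(-2 - 3*f) (s(f, V) = -193*f + (-2 - 3*f)*V = -193*f + V*(-2 - 3*f))
(s(6, 64) + y(100, -135))*(5745 + 3003) = ((-193*6 - 2*64 - 3*64*6) + (-54 + 100))*(5745 + 3003) = ((-1158 - 128 - 1152) + 46)*8748 = (-2438 + 46)*8748 = -2392*8748 = -20925216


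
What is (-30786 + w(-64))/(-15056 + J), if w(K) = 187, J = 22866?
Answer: -30599/7810 ≈ -3.9179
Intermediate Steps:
(-30786 + w(-64))/(-15056 + J) = (-30786 + 187)/(-15056 + 22866) = -30599/7810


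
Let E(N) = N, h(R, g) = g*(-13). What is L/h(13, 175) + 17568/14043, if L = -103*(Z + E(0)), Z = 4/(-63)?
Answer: 837382628/670904325 ≈ 1.2481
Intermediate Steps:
Z = -4/63 (Z = 4*(-1/63) = -4/63 ≈ -0.063492)
h(R, g) = -13*g
L = 412/63 (L = -103*(-4/63 + 0) = -103*(-4/63) = 412/63 ≈ 6.5397)
L/h(13, 175) + 17568/14043 = 412/(63*((-13*175))) + 17568/14043 = (412/63)/(-2275) + 17568*(1/14043) = (412/63)*(-1/2275) + 5856/4681 = -412/143325 + 5856/4681 = 837382628/670904325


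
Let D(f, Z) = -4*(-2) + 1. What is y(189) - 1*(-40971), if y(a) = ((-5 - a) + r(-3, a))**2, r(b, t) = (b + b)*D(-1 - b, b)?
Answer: 102475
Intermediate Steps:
D(f, Z) = 9 (D(f, Z) = 8 + 1 = 9)
r(b, t) = 18*b (r(b, t) = (b + b)*9 = (2*b)*9 = 18*b)
y(a) = (-59 - a)**2 (y(a) = ((-5 - a) + 18*(-3))**2 = ((-5 - a) - 54)**2 = (-59 - a)**2)
y(189) - 1*(-40971) = (59 + 189)**2 - 1*(-40971) = 248**2 + 40971 = 61504 + 40971 = 102475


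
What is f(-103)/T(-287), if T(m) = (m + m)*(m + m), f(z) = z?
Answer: -103/329476 ≈ -0.00031262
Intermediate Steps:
T(m) = 4*m**2 (T(m) = (2*m)*(2*m) = 4*m**2)
f(-103)/T(-287) = -103/(4*(-287)**2) = -103/(4*82369) = -103/329476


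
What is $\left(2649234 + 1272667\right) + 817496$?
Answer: $4739397$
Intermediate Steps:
$\left(2649234 + 1272667\right) + 817496 = 3921901 + 817496 = 4739397$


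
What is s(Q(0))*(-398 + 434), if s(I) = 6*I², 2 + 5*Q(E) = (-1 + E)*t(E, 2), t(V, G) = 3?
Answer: 216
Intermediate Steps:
Q(E) = -1 + 3*E/5 (Q(E) = -⅖ + ((-1 + E)*3)/5 = -⅖ + (-3 + 3*E)/5 = -⅖ + (-⅗ + 3*E/5) = -1 + 3*E/5)
s(Q(0))*(-398 + 434) = (6*(-1 + (⅗)*0)²)*(-398 + 434) = (6*(-1 + 0)²)*36 = (6*(-1)²)*36 = (6*1)*36 = 6*36 = 216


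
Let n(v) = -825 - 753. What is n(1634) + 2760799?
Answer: 2759221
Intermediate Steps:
n(v) = -1578
n(1634) + 2760799 = -1578 + 2760799 = 2759221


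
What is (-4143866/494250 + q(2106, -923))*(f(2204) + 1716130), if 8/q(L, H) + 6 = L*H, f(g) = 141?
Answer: -576025815313429291/40031037375 ≈ -1.4389e+7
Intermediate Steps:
q(L, H) = 8/(-6 + H*L) (q(L, H) = 8/(-6 + L*H) = 8/(-6 + H*L))
(-4143866/494250 + q(2106, -923))*(f(2204) + 1716130) = (-4143866/494250 + 8/(-6 - 923*2106))*(141 + 1716130) = (-4143866*1/494250 + 8/(-6 - 1943838))*1716271 = (-2071933/247125 + 8/(-1943844))*1716271 = (-2071933/247125 + 8*(-1/1943844))*1716271 = (-2071933/247125 - 2/485961)*1716271 = -335626375621/40031037375*1716271 = -576025815313429291/40031037375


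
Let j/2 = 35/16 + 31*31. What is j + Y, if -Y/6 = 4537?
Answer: -202365/8 ≈ -25296.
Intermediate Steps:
Y = -27222 (Y = -6*4537 = -27222)
j = 15411/8 (j = 2*(35/16 + 31*31) = 2*(35*(1/16) + 961) = 2*(35/16 + 961) = 2*(15411/16) = 15411/8 ≈ 1926.4)
j + Y = 15411/8 - 27222 = -202365/8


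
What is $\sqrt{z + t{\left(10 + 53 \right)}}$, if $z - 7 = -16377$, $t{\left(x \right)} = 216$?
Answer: $i \sqrt{16154} \approx 127.1 i$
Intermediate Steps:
$z = -16370$ ($z = 7 - 16377 = -16370$)
$\sqrt{z + t{\left(10 + 53 \right)}} = \sqrt{-16370 + 216} = \sqrt{-16154} = i \sqrt{16154}$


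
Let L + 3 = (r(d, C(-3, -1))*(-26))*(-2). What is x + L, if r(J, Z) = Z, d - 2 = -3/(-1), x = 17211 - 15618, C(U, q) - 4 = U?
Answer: 1642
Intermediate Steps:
C(U, q) = 4 + U
x = 1593
d = 5 (d = 2 - 3/(-1) = 2 - 3*(-1) = 2 + 3 = 5)
L = 49 (L = -3 + ((4 - 3)*(-26))*(-2) = -3 + (1*(-26))*(-2) = -3 - 26*(-2) = -3 + 52 = 49)
x + L = 1593 + 49 = 1642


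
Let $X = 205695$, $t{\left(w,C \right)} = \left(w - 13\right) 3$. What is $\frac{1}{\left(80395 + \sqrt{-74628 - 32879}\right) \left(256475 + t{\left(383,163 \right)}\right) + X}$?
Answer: $\frac{4141750354}{85771906592878509195} - \frac{51517 i \sqrt{107507}}{85771906592878509195} \approx 4.8288 \cdot 10^{-11} - 1.9694 \cdot 10^{-13} i$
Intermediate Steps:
$t{\left(w,C \right)} = -39 + 3 w$ ($t{\left(w,C \right)} = \left(-13 + w\right) 3 = -39 + 3 w$)
$\frac{1}{\left(80395 + \sqrt{-74628 - 32879}\right) \left(256475 + t{\left(383,163 \right)}\right) + X} = \frac{1}{\left(80395 + \sqrt{-74628 - 32879}\right) \left(256475 + \left(-39 + 3 \cdot 383\right)\right) + 205695} = \frac{1}{\left(80395 + \sqrt{-107507}\right) \left(256475 + \left(-39 + 1149\right)\right) + 205695} = \frac{1}{\left(80395 + i \sqrt{107507}\right) \left(256475 + 1110\right) + 205695} = \frac{1}{\left(80395 + i \sqrt{107507}\right) 257585 + 205695} = \frac{1}{\left(20708546075 + 257585 i \sqrt{107507}\right) + 205695} = \frac{1}{20708751770 + 257585 i \sqrt{107507}}$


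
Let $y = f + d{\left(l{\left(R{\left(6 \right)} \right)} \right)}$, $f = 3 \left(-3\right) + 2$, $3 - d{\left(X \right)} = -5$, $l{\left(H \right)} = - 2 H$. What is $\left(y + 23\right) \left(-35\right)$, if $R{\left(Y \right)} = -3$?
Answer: $-840$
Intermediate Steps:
$d{\left(X \right)} = 8$ ($d{\left(X \right)} = 3 - -5 = 3 + 5 = 8$)
$f = -7$ ($f = -9 + 2 = -7$)
$y = 1$ ($y = -7 + 8 = 1$)
$\left(y + 23\right) \left(-35\right) = \left(1 + 23\right) \left(-35\right) = 24 \left(-35\right) = -840$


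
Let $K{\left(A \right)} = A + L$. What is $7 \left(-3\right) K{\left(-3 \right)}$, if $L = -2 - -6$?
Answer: $-21$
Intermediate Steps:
$L = 4$ ($L = -2 + 6 = 4$)
$K{\left(A \right)} = 4 + A$ ($K{\left(A \right)} = A + 4 = 4 + A$)
$7 \left(-3\right) K{\left(-3 \right)} = 7 \left(-3\right) \left(4 - 3\right) = \left(-21\right) 1 = -21$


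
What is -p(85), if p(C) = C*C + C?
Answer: -7310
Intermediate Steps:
p(C) = C + C² (p(C) = C² + C = C + C²)
-p(85) = -85*(1 + 85) = -85*86 = -1*7310 = -7310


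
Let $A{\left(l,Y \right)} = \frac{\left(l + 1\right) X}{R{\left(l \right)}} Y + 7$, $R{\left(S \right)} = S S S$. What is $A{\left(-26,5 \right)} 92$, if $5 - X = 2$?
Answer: $\frac{2838361}{4394} \approx 645.96$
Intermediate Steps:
$X = 3$ ($X = 5 - 2 = 3$)
$R{\left(S \right)} = S^{3}$ ($R{\left(S \right)} = S^{2} S = S^{3}$)
$A{\left(l,Y \right)} = 7 + \frac{Y \left(3 + 3 l\right)}{l^{3}}$ ($A{\left(l,Y \right)} = \frac{\left(l + 1\right) 3}{l^{3}} Y + 7 = \frac{\left(1 + l\right) 3}{l^{3}} Y + 7 = \frac{3 + 3 l}{l^{3}} Y + 7 = \frac{Y \left(3 + 3 l\right)}{l^{3}} + 7 = 7 + \frac{Y \left(3 + 3 l\right)}{l^{3}}$)
$A{\left(-26,5 \right)} 92 = \left(7 + 3 \cdot 5 \frac{1}{-17576} + 3 \cdot 5 \cdot \frac{1}{676}\right) 92 = \left(7 + 3 \cdot 5 \left(- \frac{1}{17576}\right) + 3 \cdot 5 \cdot \frac{1}{676}\right) 92 = \left(7 - \frac{15}{17576} + \frac{15}{676}\right) 92 = \frac{123407}{17576} \cdot 92 = \frac{2838361}{4394}$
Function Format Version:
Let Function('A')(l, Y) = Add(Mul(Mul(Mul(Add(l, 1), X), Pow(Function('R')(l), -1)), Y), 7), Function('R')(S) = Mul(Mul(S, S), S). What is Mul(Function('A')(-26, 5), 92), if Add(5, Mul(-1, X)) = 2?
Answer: Rational(2838361, 4394) ≈ 645.96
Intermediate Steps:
X = 3 (X = Add(5, Mul(-1, 2)) = Add(5, -2) = 3)
Function('R')(S) = Pow(S, 3) (Function('R')(S) = Mul(Pow(S, 2), S) = Pow(S, 3))
Function('A')(l, Y) = Add(7, Mul(Y, Pow(l, -3), Add(3, Mul(3, l)))) (Function('A')(l, Y) = Add(Mul(Mul(Mul(Add(l, 1), 3), Pow(Pow(l, 3), -1)), Y), 7) = Add(Mul(Mul(Mul(Add(1, l), 3), Pow(l, -3)), Y), 7) = Add(Mul(Mul(Add(3, Mul(3, l)), Pow(l, -3)), Y), 7) = Add(Mul(Mul(Pow(l, -3), Add(3, Mul(3, l))), Y), 7) = Add(Mul(Y, Pow(l, -3), Add(3, Mul(3, l))), 7) = Add(7, Mul(Y, Pow(l, -3), Add(3, Mul(3, l)))))
Mul(Function('A')(-26, 5), 92) = Mul(Add(7, Mul(3, 5, Pow(-26, -3)), Mul(3, 5, Pow(-26, -2))), 92) = Mul(Add(7, Mul(3, 5, Rational(-1, 17576)), Mul(3, 5, Rational(1, 676))), 92) = Mul(Add(7, Rational(-15, 17576), Rational(15, 676)), 92) = Mul(Rational(123407, 17576), 92) = Rational(2838361, 4394)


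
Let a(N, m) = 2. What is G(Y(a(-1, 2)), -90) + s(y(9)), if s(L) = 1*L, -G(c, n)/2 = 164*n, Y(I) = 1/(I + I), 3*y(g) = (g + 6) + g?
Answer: 29528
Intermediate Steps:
y(g) = 2 + 2*g/3 (y(g) = ((g + 6) + g)/3 = ((6 + g) + g)/3 = (6 + 2*g)/3 = 2 + 2*g/3)
Y(I) = 1/(2*I)
G(c, n) = -328*n
s(L) = L
G(Y(a(-1, 2)), -90) + s(y(9)) = -328*(-90) + (2 + (⅔)*9) = 29520 + (2 + 6) = 29520 + 8 = 29528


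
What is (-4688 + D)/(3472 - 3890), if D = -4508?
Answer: 22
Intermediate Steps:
(-4688 + D)/(3472 - 3890) = (-4688 - 4508)/(3472 - 3890) = -9196/(-418) = -9196*(-1/418) = 22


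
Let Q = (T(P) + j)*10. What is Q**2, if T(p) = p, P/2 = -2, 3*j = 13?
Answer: 100/9 ≈ 11.111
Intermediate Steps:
j = 13/3 (j = (1/3)*13 = 13/3 ≈ 4.3333)
P = -4 (P = 2*(-2) = -4)
Q = 10/3 (Q = (-4 + 13/3)*10 = (1/3)*10 = 10/3 ≈ 3.3333)
Q**2 = (10/3)**2 = 100/9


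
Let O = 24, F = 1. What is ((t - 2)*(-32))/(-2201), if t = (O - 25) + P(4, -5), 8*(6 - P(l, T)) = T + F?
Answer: 112/2201 ≈ 0.050886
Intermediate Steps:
P(l, T) = 47/8 - T/8 (P(l, T) = 6 - (T + 1)/8 = 6 - (1 + T)/8 = 6 + (-⅛ - T/8) = 47/8 - T/8)
t = 11/2 (t = (24 - 25) + (47/8 - ⅛*(-5)) = -1 + (47/8 + 5/8) = -1 + 13/2 = 11/2 ≈ 5.5000)
((t - 2)*(-32))/(-2201) = ((11/2 - 2)*(-32))/(-2201) = ((7/2)*(-32))*(-1/2201) = -112*(-1/2201) = 112/2201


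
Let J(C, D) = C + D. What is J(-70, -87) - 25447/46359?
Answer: -7303810/46359 ≈ -157.55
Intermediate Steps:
J(-70, -87) - 25447/46359 = (-70 - 87) - 25447/46359 = -157 - 25447/46359 = -7303810/46359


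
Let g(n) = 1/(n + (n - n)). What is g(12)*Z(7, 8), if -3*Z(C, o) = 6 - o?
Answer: 1/18 ≈ 0.055556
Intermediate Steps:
g(n) = 1/n (g(n) = 1/(n + 0) = 1/n)
Z(C, o) = -2 + o/3 (Z(C, o) = -(6 - o)/3 = -2 + o/3)
g(12)*Z(7, 8) = (-2 + (1/3)*8)/12 = (-2 + 8/3)/12 = (1/12)*(2/3) = 1/18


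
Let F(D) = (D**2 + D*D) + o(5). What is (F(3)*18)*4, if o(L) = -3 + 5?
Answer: 1440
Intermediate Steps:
o(L) = 2
F(D) = 2 + 2*D**2 (F(D) = (D**2 + D*D) + 2 = (D**2 + D**2) + 2 = 2*D**2 + 2 = 2 + 2*D**2)
(F(3)*18)*4 = ((2 + 2*3**2)*18)*4 = ((2 + 2*9)*18)*4 = ((2 + 18)*18)*4 = (20*18)*4 = 360*4 = 1440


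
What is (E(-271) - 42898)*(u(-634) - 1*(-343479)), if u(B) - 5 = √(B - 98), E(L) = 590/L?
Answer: -3993327122832/271 - 23251896*I*√183/271 ≈ -1.4736e+10 - 1.1607e+6*I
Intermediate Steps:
u(B) = 5 + √(-98 + B) (u(B) = 5 + √(B - 98) = 5 + √(-98 + B))
(E(-271) - 42898)*(u(-634) - 1*(-343479)) = (590/(-271) - 42898)*((5 + √(-98 - 634)) - 1*(-343479)) = (590*(-1/271) - 42898)*((5 + √(-732)) + 343479) = (-590/271 - 42898)*((5 + 2*I*√183) + 343479) = -11625948*(343484 + 2*I*√183)/271 = -3993327122832/271 - 23251896*I*√183/271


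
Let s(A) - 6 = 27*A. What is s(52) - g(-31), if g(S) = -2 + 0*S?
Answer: 1412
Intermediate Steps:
s(A) = 6 + 27*A
g(S) = -2 (g(S) = -2 + 0 = -2)
s(52) - g(-31) = (6 + 27*52) - 1*(-2) = (6 + 1404) + 2 = 1410 + 2 = 1412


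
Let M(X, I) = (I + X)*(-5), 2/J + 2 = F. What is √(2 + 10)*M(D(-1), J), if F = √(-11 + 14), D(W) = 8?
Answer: 60 - 40*√3 ≈ -9.2820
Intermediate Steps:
F = √3 ≈ 1.7320
J = 2/(-2 + √3) ≈ -7.4641
M(X, I) = -5*I - 5*X
√(2 + 10)*M(D(-1), J) = √(2 + 10)*(-5*(-4 - 2*√3) - 5*8) = √12*((20 + 10*√3) - 40) = (2*√3)*(-20 + 10*√3) = 2*√3*(-20 + 10*√3)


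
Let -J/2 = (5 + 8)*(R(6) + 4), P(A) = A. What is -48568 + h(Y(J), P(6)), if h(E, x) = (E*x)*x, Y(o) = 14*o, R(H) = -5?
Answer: -35464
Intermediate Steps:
J = 26 (J = -2*(5 + 8)*(-5 + 4) = -26*(-1) = -2*(-13) = 26)
h(E, x) = E*x**2
-48568 + h(Y(J), P(6)) = -48568 + (14*26)*6**2 = -48568 + 364*36 = -48568 + 13104 = -35464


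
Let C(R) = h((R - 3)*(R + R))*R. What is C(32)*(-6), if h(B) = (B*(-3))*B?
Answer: 1984167936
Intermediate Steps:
h(B) = -3*B**2 (h(B) = (-3*B)*B = -3*B**2)
C(R) = -12*R**3*(-3 + R)**2 (C(R) = (-3*(R - 3)**2*(R + R)**2)*R = (-3*4*R**2*(-3 + R)**2)*R = (-12*R**2*(-3 + R)**2)*R = -12*R**3*(-3 + R)**2)
C(32)*(-6) = -12*32**3*(-3 + 32)**2*(-6) = -12*32768*29**2*(-6) = -12*32768*841*(-6) = -330694656*(-6) = 1984167936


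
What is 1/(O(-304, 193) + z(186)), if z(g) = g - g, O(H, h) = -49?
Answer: -1/49 ≈ -0.020408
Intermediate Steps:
z(g) = 0
1/(O(-304, 193) + z(186)) = 1/(-49 + 0) = 1/(-49) = -1/49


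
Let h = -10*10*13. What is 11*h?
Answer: -14300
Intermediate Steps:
h = -1300 (h = -100*13 = -1300)
11*h = 11*(-1300) = -14300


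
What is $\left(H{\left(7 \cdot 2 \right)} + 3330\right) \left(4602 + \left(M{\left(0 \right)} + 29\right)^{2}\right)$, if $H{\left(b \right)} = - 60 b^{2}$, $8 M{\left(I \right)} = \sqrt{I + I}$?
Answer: $-45884490$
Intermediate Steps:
$M{\left(I \right)} = \frac{\sqrt{2} \sqrt{I}}{8}$ ($M{\left(I \right)} = \frac{\sqrt{I + I}}{8} = \frac{\sqrt{2 I}}{8} = \frac{\sqrt{2} \sqrt{I}}{8}$)
$\left(H{\left(7 \cdot 2 \right)} + 3330\right) \left(4602 + \left(M{\left(0 \right)} + 29\right)^{2}\right) = \left(- 60 \left(7 \cdot 2\right)^{2} + 3330\right) \left(4602 + \left(\frac{\sqrt{2} \sqrt{0}}{8} + 29\right)^{2}\right) = \left(- 60 \cdot 14^{2} + 3330\right) \left(4602 + \left(\frac{1}{8} \sqrt{2} \cdot 0 + 29\right)^{2}\right) = \left(\left(-60\right) 196 + 3330\right) \left(4602 + \left(0 + 29\right)^{2}\right) = \left(-11760 + 3330\right) \left(4602 + 29^{2}\right) = - 8430 \left(4602 + 841\right) = \left(-8430\right) 5443 = -45884490$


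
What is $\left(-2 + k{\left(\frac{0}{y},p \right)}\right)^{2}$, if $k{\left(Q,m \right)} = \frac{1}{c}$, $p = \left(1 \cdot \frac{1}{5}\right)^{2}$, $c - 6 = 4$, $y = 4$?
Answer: $\frac{361}{100} \approx 3.61$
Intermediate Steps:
$c = 10$ ($c = 6 + 4 = 10$)
$p = \frac{1}{25}$ ($p = \left(1 \cdot \frac{1}{5}\right)^{2} = \left(\frac{1}{5}\right)^{2} = \frac{1}{25} \approx 0.04$)
$k{\left(Q,m \right)} = \frac{1}{10}$
$\left(-2 + k{\left(\frac{0}{y},p \right)}\right)^{2} = \left(-2 + \frac{1}{10}\right)^{2} = \left(- \frac{19}{10}\right)^{2} = \frac{361}{100}$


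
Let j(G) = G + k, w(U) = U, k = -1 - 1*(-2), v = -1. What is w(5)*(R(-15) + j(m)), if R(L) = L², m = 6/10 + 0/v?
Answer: 1133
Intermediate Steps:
k = 1 (k = -1 + 2 = 1)
m = ⅗ (m = 6/10 + 0/(-1) = 6*(⅒) + 0*(-1) = ⅗ + 0 = ⅗ ≈ 0.60000)
j(G) = 1 + G (j(G) = G + 1 = 1 + G)
w(5)*(R(-15) + j(m)) = 5*((-15)² + (1 + ⅗)) = 5*(225 + 8/5) = 5*(1133/5) = 1133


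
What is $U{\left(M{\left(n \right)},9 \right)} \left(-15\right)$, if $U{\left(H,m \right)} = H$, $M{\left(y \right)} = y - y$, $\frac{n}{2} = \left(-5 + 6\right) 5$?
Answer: $0$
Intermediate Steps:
$n = 10$ ($n = 2 \left(-5 + 6\right) 5 = 2 \cdot 1 \cdot 5 = 2 \cdot 5 = 10$)
$M{\left(y \right)} = 0$
$U{\left(M{\left(n \right)},9 \right)} \left(-15\right) = 0 \left(-15\right) = 0$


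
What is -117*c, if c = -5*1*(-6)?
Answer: -3510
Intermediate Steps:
c = 30 (c = -5*(-6) = 30)
-117*c = -117*30 = -3510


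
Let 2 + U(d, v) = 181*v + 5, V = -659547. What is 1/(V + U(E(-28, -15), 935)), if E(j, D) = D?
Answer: -1/490309 ≈ -2.0395e-6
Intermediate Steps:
U(d, v) = 3 + 181*v (U(d, v) = -2 + (181*v + 5) = -2 + (5 + 181*v) = 3 + 181*v)
1/(V + U(E(-28, -15), 935)) = 1/(-659547 + (3 + 181*935)) = 1/(-659547 + (3 + 169235)) = 1/(-659547 + 169238) = 1/(-490309) = -1/490309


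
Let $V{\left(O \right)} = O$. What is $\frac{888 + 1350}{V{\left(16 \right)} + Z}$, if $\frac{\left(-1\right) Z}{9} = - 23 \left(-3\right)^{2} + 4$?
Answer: $\frac{2238}{1843} \approx 1.2143$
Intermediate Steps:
$Z = 1827$ ($Z = - 9 \left(- 23 \left(-3\right)^{2} + 4\right) = - 9 \left(\left(-23\right) 9 + 4\right) = - 9 \left(-207 + 4\right) = \left(-9\right) \left(-203\right) = 1827$)
$\frac{888 + 1350}{V{\left(16 \right)} + Z} = \frac{888 + 1350}{16 + 1827} = \frac{2238}{1843}$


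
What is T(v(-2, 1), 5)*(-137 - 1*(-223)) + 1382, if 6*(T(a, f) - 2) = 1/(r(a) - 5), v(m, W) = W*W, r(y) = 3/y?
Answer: 9281/6 ≈ 1546.8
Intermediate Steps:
v(m, W) = W²
T(a, f) = 2 + 1/(6*(-5 + 3/a)) (T(a, f) = 2 + 1/(6*(3/a - 5)) = 2 + 1/(6*(-5 + 3/a)))
T(v(-2, 1), 5)*(-137 - 1*(-223)) + 1382 = ((-36 + 59*1²)/(6*(-3 + 5*1²)))*(-137 - 1*(-223)) + 1382 = ((-36 + 59*1)/(6*(-3 + 5*1)))*(-137 + 223) + 1382 = ((-36 + 59)/(6*(-3 + 5)))*86 + 1382 = ((⅙)*23/2)*86 + 1382 = ((⅙)*(½)*23)*86 + 1382 = (23/12)*86 + 1382 = 989/6 + 1382 = 9281/6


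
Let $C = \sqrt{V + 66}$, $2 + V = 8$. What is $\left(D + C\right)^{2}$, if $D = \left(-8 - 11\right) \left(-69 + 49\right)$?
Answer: $144472 + 4560 \sqrt{2} \approx 1.5092 \cdot 10^{5}$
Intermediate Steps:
$V = 6$ ($V = -2 + 8 = 6$)
$C = 6 \sqrt{2}$ ($C = \sqrt{6 + 66} = \sqrt{72} = 6 \sqrt{2} \approx 8.4853$)
$D = 380$ ($D = \left(-19\right) \left(-20\right) = 380$)
$\left(D + C\right)^{2} = \left(380 + 6 \sqrt{2}\right)^{2}$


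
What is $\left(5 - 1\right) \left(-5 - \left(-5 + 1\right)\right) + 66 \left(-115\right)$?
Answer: $-7594$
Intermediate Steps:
$\left(5 - 1\right) \left(-5 - \left(-5 + 1\right)\right) + 66 \left(-115\right) = 4 \left(-5 - -4\right) - 7590 = 4 \left(-5 + 4\right) - 7590 = 4 \left(-1\right) - 7590 = -4 - 7590 = -7594$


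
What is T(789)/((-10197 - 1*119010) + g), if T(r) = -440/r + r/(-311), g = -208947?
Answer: 759361/82975890366 ≈ 9.1516e-6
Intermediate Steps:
T(r) = -440/r - r/311 (T(r) = -440/r + r*(-1/311) = -440/r - r/311)
T(789)/((-10197 - 1*119010) + g) = (-440/789 - 1/311*789)/((-10197 - 1*119010) - 208947) = (-440*1/789 - 789/311)/((-10197 - 119010) - 208947) = (-440/789 - 789/311)/(-129207 - 208947) = -759361/245379/(-338154) = -759361/245379*(-1/338154) = 759361/82975890366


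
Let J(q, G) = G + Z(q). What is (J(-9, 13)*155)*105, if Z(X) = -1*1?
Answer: 195300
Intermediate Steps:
Z(X) = -1
J(q, G) = -1 + G (J(q, G) = G - 1 = -1 + G)
(J(-9, 13)*155)*105 = ((-1 + 13)*155)*105 = (12*155)*105 = 1860*105 = 195300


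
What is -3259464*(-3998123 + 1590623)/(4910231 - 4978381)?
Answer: -156943191600/1363 ≈ -1.1515e+8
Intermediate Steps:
-3259464*(-3998123 + 1590623)/(4910231 - 4978381) = -3259464/((-68150/(-2407500))) = -3259464/((-68150*(-1/2407500))) = -3259464/1363/48150 = -3259464*48150/1363 = -156943191600/1363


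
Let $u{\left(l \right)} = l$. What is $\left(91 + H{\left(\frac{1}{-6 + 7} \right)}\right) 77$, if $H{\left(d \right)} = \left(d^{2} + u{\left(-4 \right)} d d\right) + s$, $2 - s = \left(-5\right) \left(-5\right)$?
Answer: $5005$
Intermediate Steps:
$s = -23$ ($s = 2 - \left(-5\right) \left(-5\right) = 2 - 25 = -23$)
$H{\left(d \right)} = -23 - 3 d^{2}$ ($H{\left(d \right)} = \left(d^{2} + - 4 d d\right) - 23 = \left(d^{2} - 4 d^{2}\right) - 23 = - 3 d^{2} - 23 = -23 - 3 d^{2}$)
$\left(91 + H{\left(\frac{1}{-6 + 7} \right)}\right) 77 = \left(91 - \left(23 + 3 \left(\frac{1}{-6 + 7}\right)^{2}\right)\right) 77 = \left(91 - \left(23 + 3 \left(1^{-1}\right)^{2}\right)\right) 77 = \left(91 - \left(23 + 3 \cdot 1^{2}\right)\right) 77 = \left(91 - 26\right) 77 = 65 \cdot 77 = 5005$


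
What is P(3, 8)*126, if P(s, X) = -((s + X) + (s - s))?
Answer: -1386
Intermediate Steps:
P(s, X) = -X - s (P(s, X) = -((X + s) + 0) = -(X + s) = -X - s)
P(3, 8)*126 = (-1*8 - 1*3)*126 = (-8 - 3)*126 = -11*126 = -1386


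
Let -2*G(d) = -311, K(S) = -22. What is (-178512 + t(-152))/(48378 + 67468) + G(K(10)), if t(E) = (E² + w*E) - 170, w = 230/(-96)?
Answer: 107153035/695076 ≈ 154.16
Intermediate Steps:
w = -115/48 (w = 230*(-1/96) = -115/48 ≈ -2.3958)
t(E) = -170 + E² - 115*E/48 (t(E) = (E² - 115*E/48) - 170 = -170 + E² - 115*E/48)
G(d) = 311/2 (G(d) = -½*(-311) = 311/2)
(-178512 + t(-152))/(48378 + 67468) + G(K(10)) = (-178512 + (-170 + (-152)² - 115/48*(-152)))/(48378 + 67468) + 311/2 = (-178512 + (-170 + 23104 + 2185/6))/115846 + 311/2 = (-178512 + 139789/6)*(1/115846) + 311/2 = -931283/6*1/115846 + 311/2 = -931283/695076 + 311/2 = 107153035/695076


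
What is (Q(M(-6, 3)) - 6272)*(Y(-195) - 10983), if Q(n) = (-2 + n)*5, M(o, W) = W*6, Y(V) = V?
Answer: 69214176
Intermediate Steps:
M(o, W) = 6*W
Q(n) = -10 + 5*n
(Q(M(-6, 3)) - 6272)*(Y(-195) - 10983) = ((-10 + 5*(6*3)) - 6272)*(-195 - 10983) = ((-10 + 5*18) - 6272)*(-11178) = ((-10 + 90) - 6272)*(-11178) = (80 - 6272)*(-11178) = -6192*(-11178) = 69214176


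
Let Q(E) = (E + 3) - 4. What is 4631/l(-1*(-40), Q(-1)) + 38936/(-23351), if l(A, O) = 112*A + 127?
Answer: -71239671/107578057 ≈ -0.66221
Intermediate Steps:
Q(E) = -1 + E (Q(E) = (3 + E) - 4 = -1 + E)
l(A, O) = 127 + 112*A
4631/l(-1*(-40), Q(-1)) + 38936/(-23351) = 4631/(127 + 112*(-1*(-40))) + 38936/(-23351) = 4631/(127 + 112*40) + 38936*(-1/23351) = 4631/(127 + 4480) - 38936/23351 = 4631/4607 - 38936/23351 = -71239671/107578057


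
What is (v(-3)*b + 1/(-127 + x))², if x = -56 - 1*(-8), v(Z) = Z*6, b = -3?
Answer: 89283601/30625 ≈ 2915.4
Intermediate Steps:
v(Z) = 6*Z
x = -48 (x = -56 + 8 = -48)
(v(-3)*b + 1/(-127 + x))² = ((6*(-3))*(-3) + 1/(-127 - 48))² = (-18*(-3) + 1/(-175))² = (54 - 1/175)² = (9449/175)² = 89283601/30625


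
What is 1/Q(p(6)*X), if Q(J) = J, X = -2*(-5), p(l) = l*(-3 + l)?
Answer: 1/180 ≈ 0.0055556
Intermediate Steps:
X = 10
1/Q(p(6)*X) = 1/((6*(-3 + 6))*10) = 1/((6*3)*10) = 1/(18*10) = 1/180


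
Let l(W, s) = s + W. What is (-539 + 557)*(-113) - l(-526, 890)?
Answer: -2398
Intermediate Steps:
l(W, s) = W + s
(-539 + 557)*(-113) - l(-526, 890) = (-539 + 557)*(-113) - (-526 + 890) = 18*(-113) - 1*364 = -2034 - 364 = -2398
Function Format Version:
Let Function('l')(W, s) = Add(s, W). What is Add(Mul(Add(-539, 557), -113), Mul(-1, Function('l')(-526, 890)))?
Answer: -2398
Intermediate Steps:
Function('l')(W, s) = Add(W, s)
Add(Mul(Add(-539, 557), -113), Mul(-1, Function('l')(-526, 890))) = Add(Mul(Add(-539, 557), -113), Mul(-1, Add(-526, 890))) = Add(Mul(18, -113), Mul(-1, 364)) = Add(-2034, -364) = -2398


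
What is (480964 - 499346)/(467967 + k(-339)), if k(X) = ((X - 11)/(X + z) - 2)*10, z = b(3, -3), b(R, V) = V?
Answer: -3143322/80020687 ≈ -0.039281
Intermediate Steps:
z = -3
k(X) = -20 + 10*(-11 + X)/(-3 + X) (k(X) = ((X - 11)/(X - 3) - 2)*10 = ((-11 + X)/(-3 + X) - 2)*10 = (-2 + (-11 + X)/(-3 + X))*10 = -20 + 10*(-11 + X)/(-3 + X))
(480964 - 499346)/(467967 + k(-339)) = (480964 - 499346)/(467967 + 10*(-5 - 1*(-339))/(-3 - 339)) = -18382/(467967 + 10*(-5 + 339)/(-342)) = -18382/(467967 + 10*(-1/342)*334) = -18382/(467967 - 1670/171) = -18382/80020687/171 = -18382*171/80020687 = -3143322/80020687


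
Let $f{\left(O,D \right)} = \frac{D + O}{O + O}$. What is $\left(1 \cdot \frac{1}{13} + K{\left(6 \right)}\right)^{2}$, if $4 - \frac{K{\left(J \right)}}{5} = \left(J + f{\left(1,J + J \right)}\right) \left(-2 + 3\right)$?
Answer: $\frac{1216609}{676} \approx 1799.7$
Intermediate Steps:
$f{\left(O,D \right)} = \frac{D + O}{2 O}$
$K{\left(J \right)} = \frac{35}{2} - 10 J$ ($K{\left(J \right)} = 20 - 5 \left(J + \frac{\left(J + J\right) + 1}{2 \cdot 1}\right) \left(-2 + 3\right) = 20 - 5 \left(J + \frac{1}{2} \cdot 1 \left(2 J + 1\right)\right) 1 = 20 - 5 \left(J + \frac{1}{2} \cdot 1 \left(1 + 2 J\right)\right) 1 = 20 - 5 \left(J + \left(\frac{1}{2} + J\right)\right) 1 = 20 - 5 \left(\frac{1}{2} + 2 J\right) 1 = 20 - 5 \left(\frac{1}{2} + 2 J\right) = 20 - \left(\frac{5}{2} + 10 J\right) = \frac{35}{2} - 10 J$)
$\left(1 \cdot \frac{1}{13} + K{\left(6 \right)}\right)^{2} = \left(1 \cdot \frac{1}{13} + \left(\frac{35}{2} - 60\right)\right)^{2} = \left(\frac{1}{13} - \frac{85}{2}\right)^{2} = \left(- \frac{1103}{26}\right)^{2} = \frac{1216609}{676}$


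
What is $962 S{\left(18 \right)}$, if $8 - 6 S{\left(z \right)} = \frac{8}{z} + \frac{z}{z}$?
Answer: $\frac{28379}{27} \approx 1051.1$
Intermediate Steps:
$S{\left(z \right)} = \frac{7}{6} - \frac{4}{3 z}$ ($S{\left(z \right)} = \frac{4}{3} - \frac{\frac{8}{z} + \frac{z}{z}}{6} = \frac{4}{3} - \frac{\frac{8}{z} + 1}{6} = \frac{4}{3} - \frac{1 + \frac{8}{z}}{6} = \frac{4}{3} - \left(\frac{1}{6} + \frac{4}{3 z}\right) = \frac{7}{6} - \frac{4}{3 z}$)
$962 S{\left(18 \right)} = 962 \frac{-8 + 7 \cdot 18}{6 \cdot 18} = 962 \cdot \frac{1}{6} \cdot \frac{1}{18} \left(-8 + 126\right) = 962 \cdot \frac{1}{6} \cdot \frac{1}{18} \cdot 118 = 962 \cdot \frac{59}{54} = \frac{28379}{27}$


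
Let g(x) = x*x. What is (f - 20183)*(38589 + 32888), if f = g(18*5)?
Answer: -863656591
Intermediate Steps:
g(x) = x²
f = 8100 (f = (18*5)² = 90² = 8100)
(f - 20183)*(38589 + 32888) = (8100 - 20183)*(38589 + 32888) = -12083*71477 = -863656591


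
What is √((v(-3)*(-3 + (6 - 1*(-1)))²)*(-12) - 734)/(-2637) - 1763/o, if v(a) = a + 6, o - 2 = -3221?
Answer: 1763/3219 - I*√1310/2637 ≈ 0.54769 - 0.013725*I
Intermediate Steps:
o = -3219 (o = 2 - 3221 = -3219)
v(a) = 6 + a
√((v(-3)*(-3 + (6 - 1*(-1)))²)*(-12) - 734)/(-2637) - 1763/o = √(((6 - 3)*(-3 + (6 - 1*(-1)))²)*(-12) - 734)/(-2637) - 1763/(-3219) = √((3*(-3 + (6 + 1))²)*(-12) - 734)*(-1/2637) - 1763*(-1/3219) = √((3*(-3 + 7)²)*(-12) - 734)*(-1/2637) + 1763/3219 = √((3*4²)*(-12) - 734)*(-1/2637) + 1763/3219 = √((3*16)*(-12) - 734)*(-1/2637) + 1763/3219 = √(48*(-12) - 734)*(-1/2637) + 1763/3219 = √(-576 - 734)*(-1/2637) + 1763/3219 = √(-1310)*(-1/2637) + 1763/3219 = (I*√1310)*(-1/2637) + 1763/3219 = -I*√1310/2637 + 1763/3219 = 1763/3219 - I*√1310/2637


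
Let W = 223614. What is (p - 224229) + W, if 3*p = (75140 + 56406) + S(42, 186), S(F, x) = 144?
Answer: 129845/3 ≈ 43282.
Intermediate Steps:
p = 131690/3 (p = ((75140 + 56406) + 144)/3 = (131546 + 144)/3 = (1/3)*131690 = 131690/3 ≈ 43897.)
(p - 224229) + W = (131690/3 - 224229) + 223614 = -540997/3 + 223614 = 129845/3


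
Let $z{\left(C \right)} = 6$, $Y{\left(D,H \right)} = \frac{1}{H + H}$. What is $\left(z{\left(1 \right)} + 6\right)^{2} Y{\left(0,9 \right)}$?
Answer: $8$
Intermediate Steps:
$Y{\left(D,H \right)} = \frac{1}{2 H}$
$\left(z{\left(1 \right)} + 6\right)^{2} Y{\left(0,9 \right)} = \left(6 + 6\right)^{2} \frac{1}{2 \cdot 9} = 12^{2} \cdot \frac{1}{2} \cdot \frac{1}{9} = 144 \cdot \frac{1}{18} = 8$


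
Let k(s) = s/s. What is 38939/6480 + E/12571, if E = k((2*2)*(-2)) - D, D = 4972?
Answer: 457290089/81460080 ≈ 5.6137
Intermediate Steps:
k(s) = 1
E = -4971 (E = 1 - 1*4972 = 1 - 4972 = -4971)
38939/6480 + E/12571 = 38939/6480 - 4971/12571 = 457290089/81460080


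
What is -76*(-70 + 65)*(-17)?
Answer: -6460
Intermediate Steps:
-76*(-70 + 65)*(-17) = -76*(-5)*(-17) = 380*(-17) = -6460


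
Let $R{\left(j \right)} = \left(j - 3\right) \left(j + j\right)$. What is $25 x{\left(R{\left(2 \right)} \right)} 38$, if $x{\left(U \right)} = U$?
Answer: $-3800$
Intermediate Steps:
$R{\left(j \right)} = 2 j \left(-3 + j\right)$ ($R{\left(j \right)} = \left(-3 + j\right) 2 j = 2 j \left(-3 + j\right)$)
$25 x{\left(R{\left(2 \right)} \right)} 38 = 25 \cdot 2 \cdot 2 \left(-3 + 2\right) 38 = 25 \cdot 2 \cdot 2 \left(-1\right) 38 = 25 \left(-4\right) 38 = \left(-100\right) 38 = -3800$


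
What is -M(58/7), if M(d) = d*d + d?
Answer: -3770/49 ≈ -76.939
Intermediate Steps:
M(d) = d + d**2 (M(d) = d**2 + d = d + d**2)
-M(58/7) = -58/7*(1 + 58/7) = -58*(1/7)*(1 + 58*(1/7)) = -58*(1 + 58/7)/7 = -58*65/(7*7) = -1*3770/49 = -3770/49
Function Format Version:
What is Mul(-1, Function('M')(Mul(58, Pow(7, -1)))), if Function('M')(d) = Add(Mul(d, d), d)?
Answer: Rational(-3770, 49) ≈ -76.939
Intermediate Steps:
Function('M')(d) = Add(d, Pow(d, 2)) (Function('M')(d) = Add(Pow(d, 2), d) = Add(d, Pow(d, 2)))
Mul(-1, Function('M')(Mul(58, Pow(7, -1)))) = Mul(-1, Mul(Mul(58, Pow(7, -1)), Add(1, Mul(58, Pow(7, -1))))) = Mul(-1, Mul(Mul(58, Rational(1, 7)), Add(1, Mul(58, Rational(1, 7))))) = Mul(-1, Mul(Rational(58, 7), Add(1, Rational(58, 7)))) = Mul(-1, Mul(Rational(58, 7), Rational(65, 7))) = Mul(-1, Rational(3770, 49)) = Rational(-3770, 49)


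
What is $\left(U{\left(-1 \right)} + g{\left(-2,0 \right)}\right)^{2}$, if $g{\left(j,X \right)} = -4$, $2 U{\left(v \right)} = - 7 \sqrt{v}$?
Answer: $\frac{15}{4} + 28 i \approx 3.75 + 28.0 i$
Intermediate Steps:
$U{\left(v \right)} = - \frac{7 \sqrt{v}}{2}$ ($U{\left(v \right)} = \frac{\left(-7\right) \sqrt{v}}{2} = - \frac{7 \sqrt{v}}{2}$)
$\left(U{\left(-1 \right)} + g{\left(-2,0 \right)}\right)^{2} = \left(- \frac{7 \sqrt{-1}}{2} - 4\right)^{2} = \left(- \frac{7 i}{2} - 4\right)^{2} = \left(-4 - \frac{7 i}{2}\right)^{2}$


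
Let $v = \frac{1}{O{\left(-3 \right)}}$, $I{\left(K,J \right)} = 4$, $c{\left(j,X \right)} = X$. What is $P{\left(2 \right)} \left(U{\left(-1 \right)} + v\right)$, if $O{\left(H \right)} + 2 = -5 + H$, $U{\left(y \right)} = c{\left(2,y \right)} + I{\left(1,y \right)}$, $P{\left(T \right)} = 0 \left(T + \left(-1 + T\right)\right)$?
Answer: $0$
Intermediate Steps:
$P{\left(T \right)} = 0$ ($P{\left(T \right)} = 0 \left(-1 + 2 T\right) = 0$)
$U{\left(y \right)} = 4 + y$ ($U{\left(y \right)} = y + 4 = 4 + y$)
$O{\left(H \right)} = -7 + H$ ($O{\left(H \right)} = -2 + \left(-5 + H\right) = -7 + H$)
$v = - \frac{1}{10}$ ($v = \frac{1}{-7 - 3} = \frac{1}{-10} = - \frac{1}{10} \approx -0.1$)
$P{\left(2 \right)} \left(U{\left(-1 \right)} + v\right) = 0 \left(\left(4 - 1\right) - \frac{1}{10}\right) = 0 \left(3 - \frac{1}{10}\right) = 0 \cdot \frac{29}{10} = 0$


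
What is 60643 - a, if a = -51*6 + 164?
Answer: 60785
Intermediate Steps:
a = -142 (a = -306 + 164 = -142)
60643 - a = 60643 - 1*(-142) = 60643 + 142 = 60785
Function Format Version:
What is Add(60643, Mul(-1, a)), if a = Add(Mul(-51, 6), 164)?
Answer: 60785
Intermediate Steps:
a = -142 (a = Add(-306, 164) = -142)
Add(60643, Mul(-1, a)) = Add(60643, Mul(-1, -142)) = Add(60643, 142) = 60785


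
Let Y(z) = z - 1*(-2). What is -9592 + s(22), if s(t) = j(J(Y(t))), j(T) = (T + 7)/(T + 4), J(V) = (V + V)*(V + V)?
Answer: -22136025/2308 ≈ -9591.0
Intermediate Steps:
Y(z) = 2 + z (Y(z) = z + 2 = 2 + z)
J(V) = 4*V² (J(V) = (2*V)*(2*V) = 4*V²)
j(T) = (7 + T)/(4 + T)
s(t) = (7 + 4*(2 + t)²)/(4 + 4*(2 + t)²)
-9592 + s(22) = -9592 + (7/4 + (2 + 22)²)/(1 + (2 + 22)²) = -9592 + (7/4 + 24²)/(1 + 24²) = -9592 + (7/4 + 576)/(1 + 576) = -9592 + (2311/4)/577 = -9592 + (1/577)*(2311/4) = -9592 + 2311/2308 = -22136025/2308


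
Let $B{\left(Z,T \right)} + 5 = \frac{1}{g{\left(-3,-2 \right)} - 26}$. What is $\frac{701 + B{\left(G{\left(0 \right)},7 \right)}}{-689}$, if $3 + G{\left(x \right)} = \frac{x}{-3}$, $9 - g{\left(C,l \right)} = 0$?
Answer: $- \frac{11831}{11713} \approx -1.0101$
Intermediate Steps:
$g{\left(C,l \right)} = 9$ ($g{\left(C,l \right)} = 9 - 0 = 9 + 0 = 9$)
$G{\left(x \right)} = -3 - \frac{x}{3}$ ($G{\left(x \right)} = -3 + \frac{x}{-3} = -3 + x \left(- \frac{1}{3}\right) = -3 - \frac{x}{3}$)
$B{\left(Z,T \right)} = - \frac{86}{17}$ ($B{\left(Z,T \right)} = -5 + \frac{1}{9 - 26} = -5 + \frac{1}{-17} = -5 - \frac{1}{17} = - \frac{86}{17}$)
$\frac{701 + B{\left(G{\left(0 \right)},7 \right)}}{-689} = \frac{701 - \frac{86}{17}}{-689} = \frac{11831}{17} \left(- \frac{1}{689}\right) = - \frac{11831}{11713}$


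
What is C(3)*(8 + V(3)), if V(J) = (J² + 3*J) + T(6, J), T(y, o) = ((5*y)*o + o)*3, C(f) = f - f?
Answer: 0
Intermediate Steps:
C(f) = 0
T(y, o) = 3*o + 15*o*y (T(y, o) = (5*o*y + o)*3 = (o + 5*o*y)*3 = 3*o + 15*o*y)
V(J) = J² + 96*J (V(J) = (J² + 3*J) + 3*J*(1 + 5*6) = (J² + 3*J) + 3*J*(1 + 30) = (J² + 3*J) + 3*J*31 = (J² + 3*J) + 93*J = J² + 96*J)
C(3)*(8 + V(3)) = 0*(8 + 3*(96 + 3)) = 0*(8 + 3*99) = 0*(8 + 297) = 0*305 = 0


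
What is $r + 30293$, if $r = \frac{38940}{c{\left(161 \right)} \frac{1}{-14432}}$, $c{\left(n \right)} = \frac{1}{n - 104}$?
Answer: $-32032948267$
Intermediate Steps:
$c{\left(n \right)} = \frac{1}{-104 + n}$
$r = -32032978560$ ($r = \frac{38940}{\frac{1}{-104 + 161} \frac{1}{-14432}} = \frac{38940}{\frac{1}{57} \left(- \frac{1}{14432}\right)} = \frac{38940}{- \frac{1}{822624}} = 38940 \left(-822624\right) = -32032978560$)
$r + 30293 = -32032978560 + 30293 = -32032948267$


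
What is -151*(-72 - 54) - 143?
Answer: 18883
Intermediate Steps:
-151*(-72 - 54) - 143 = -151*(-126) - 143 = 19026 - 143 = 18883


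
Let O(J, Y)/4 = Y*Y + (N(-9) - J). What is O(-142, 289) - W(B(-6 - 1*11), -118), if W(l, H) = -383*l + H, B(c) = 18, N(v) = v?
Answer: 341628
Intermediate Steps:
W(l, H) = H - 383*l
O(J, Y) = -36 - 4*J + 4*Y² (O(J, Y) = 4*(Y*Y + (-9 - J)) = 4*(Y² + (-9 - J)) = 4*(-9 + Y² - J) = -36 - 4*J + 4*Y²)
O(-142, 289) - W(B(-6 - 1*11), -118) = (-36 - 4*(-142) + 4*289²) - (-118 - 383*18) = (-36 + 568 + 4*83521) - (-118 - 6894) = (-36 + 568 + 334084) - 1*(-7012) = 334616 + 7012 = 341628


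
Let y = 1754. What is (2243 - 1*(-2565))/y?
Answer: 2404/877 ≈ 2.7412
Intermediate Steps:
(2243 - 1*(-2565))/y = (2243 - 1*(-2565))/1754 = (2243 + 2565)*(1/1754) = 4808*(1/1754) = 2404/877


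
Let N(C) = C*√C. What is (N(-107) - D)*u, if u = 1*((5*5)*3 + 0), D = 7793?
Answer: -584475 - 8025*I*√107 ≈ -5.8448e+5 - 83011.0*I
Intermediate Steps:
u = 75 (u = 1*(25*3 + 0) = 1*(75 + 0) = 1*75 = 75)
N(C) = C^(3/2)
(N(-107) - D)*u = ((-107)^(3/2) - 1*7793)*75 = (-107*I*√107 - 7793)*75 = (-7793 - 107*I*√107)*75 = -584475 - 8025*I*√107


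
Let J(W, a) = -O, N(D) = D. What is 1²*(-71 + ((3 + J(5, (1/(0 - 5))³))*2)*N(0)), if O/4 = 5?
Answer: -71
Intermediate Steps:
O = 20 (O = 4*5 = 20)
J(W, a) = -20 (J(W, a) = -1*20 = -20)
1²*(-71 + ((3 + J(5, (1/(0 - 5))³))*2)*N(0)) = 1²*(-71 + ((3 - 20)*2)*0) = 1*(-71 - 17*2*0) = 1*(-71 - 34*0) = 1*(-71 + 0) = 1*(-71) = -71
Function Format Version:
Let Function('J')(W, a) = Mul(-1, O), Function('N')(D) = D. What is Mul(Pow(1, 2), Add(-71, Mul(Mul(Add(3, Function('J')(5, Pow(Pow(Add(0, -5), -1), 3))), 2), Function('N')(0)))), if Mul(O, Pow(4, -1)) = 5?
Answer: -71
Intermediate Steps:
O = 20 (O = Mul(4, 5) = 20)
Function('J')(W, a) = -20 (Function('J')(W, a) = Mul(-1, 20) = -20)
Mul(Pow(1, 2), Add(-71, Mul(Mul(Add(3, Function('J')(5, Pow(Pow(Add(0, -5), -1), 3))), 2), Function('N')(0)))) = Mul(Pow(1, 2), Add(-71, Mul(Mul(Add(3, -20), 2), 0))) = Mul(1, Add(-71, Mul(Mul(-17, 2), 0))) = Mul(1, Add(-71, Mul(-34, 0))) = Mul(1, Add(-71, 0)) = Mul(1, -71) = -71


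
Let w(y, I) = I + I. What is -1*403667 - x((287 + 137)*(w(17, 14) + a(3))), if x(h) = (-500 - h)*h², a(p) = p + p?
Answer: 3099858467629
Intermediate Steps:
w(y, I) = 2*I
a(p) = 2*p
x(h) = h²*(-500 - h)
-1*403667 - x((287 + 137)*(w(17, 14) + a(3))) = -1*403667 - ((287 + 137)*(2*14 + 2*3))²*(-500 - (287 + 137)*(2*14 + 2*3)) = -403667 - (424*(28 + 6))²*(-500 - 424*(28 + 6)) = -403667 - (424*34)²*(-500 - 424*34) = -403667 - 14416²*(-500 - 1*14416) = -403667 - 207821056*(-500 - 14416) = -403667 - 207821056*(-14916) = -403667 - 1*(-3099858871296) = -403667 + 3099858871296 = 3099858467629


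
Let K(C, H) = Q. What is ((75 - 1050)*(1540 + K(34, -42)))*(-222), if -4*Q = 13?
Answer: 665259075/2 ≈ 3.3263e+8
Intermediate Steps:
Q = -13/4 (Q = -1/4*13 = -13/4 ≈ -3.2500)
K(C, H) = -13/4
((75 - 1050)*(1540 + K(34, -42)))*(-222) = ((75 - 1050)*(1540 - 13/4))*(-222) = -975*6147/4*(-222) = -5993325/4*(-222) = 665259075/2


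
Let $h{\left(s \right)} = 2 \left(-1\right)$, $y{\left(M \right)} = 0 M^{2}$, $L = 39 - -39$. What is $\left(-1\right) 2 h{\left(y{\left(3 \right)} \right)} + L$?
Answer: $82$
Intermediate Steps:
$L = 78$ ($L = 39 + 39 = 78$)
$y{\left(M \right)} = 0$
$h{\left(s \right)} = -2$
$\left(-1\right) 2 h{\left(y{\left(3 \right)} \right)} + L = \left(-1\right) 2 \left(-2\right) + 78 = \left(-2\right) \left(-2\right) + 78 = 4 + 78 = 82$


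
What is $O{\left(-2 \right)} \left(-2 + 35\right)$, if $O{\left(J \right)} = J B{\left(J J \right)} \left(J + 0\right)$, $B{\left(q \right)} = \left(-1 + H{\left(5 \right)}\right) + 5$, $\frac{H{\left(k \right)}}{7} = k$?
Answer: $5148$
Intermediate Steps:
$H{\left(k \right)} = 7 k$
$B{\left(q \right)} = 39$ ($B{\left(q \right)} = \left(-1 + 7 \cdot 5\right) + 5 = \left(-1 + 35\right) + 5 = 34 + 5 = 39$)
$O{\left(J \right)} = 39 J^{2}$ ($O{\left(J \right)} = J 39 \left(J + 0\right) = 39 J J = 39 J^{2}$)
$O{\left(-2 \right)} \left(-2 + 35\right) = 39 \left(-2\right)^{2} \left(-2 + 35\right) = 39 \cdot 4 \cdot 33 = 156 \cdot 33 = 5148$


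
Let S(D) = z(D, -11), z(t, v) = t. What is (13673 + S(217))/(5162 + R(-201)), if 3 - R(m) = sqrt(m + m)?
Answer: 71741850/26677627 + 13890*I*sqrt(402)/26677627 ≈ 2.6892 + 0.010439*I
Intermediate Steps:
S(D) = D
R(m) = 3 - sqrt(2)*sqrt(m) (R(m) = 3 - sqrt(m + m) = 3 - sqrt(2*m) = 3 - sqrt(2)*sqrt(m))
(13673 + S(217))/(5162 + R(-201)) = (13673 + 217)/(5162 + (3 - sqrt(2)*sqrt(-201))) = 13890/(5162 + (3 - sqrt(2)*I*sqrt(201))) = 13890/(5162 + (3 - I*sqrt(402))) = 13890/(5165 - I*sqrt(402))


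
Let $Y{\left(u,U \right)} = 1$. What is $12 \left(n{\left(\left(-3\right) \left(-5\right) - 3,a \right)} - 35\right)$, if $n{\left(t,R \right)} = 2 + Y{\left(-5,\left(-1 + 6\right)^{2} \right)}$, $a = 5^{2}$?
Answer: $-384$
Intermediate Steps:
$a = 25$
$n{\left(t,R \right)} = 3$ ($n{\left(t,R \right)} = 2 + 1 = 3$)
$12 \left(n{\left(\left(-3\right) \left(-5\right) - 3,a \right)} - 35\right) = 12 \left(3 - 35\right) = 12 \left(-32\right) = -384$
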